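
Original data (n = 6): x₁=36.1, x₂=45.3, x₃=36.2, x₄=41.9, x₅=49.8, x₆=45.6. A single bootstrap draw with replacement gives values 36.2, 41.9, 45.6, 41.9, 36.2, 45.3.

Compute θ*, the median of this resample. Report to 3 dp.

Sorted: 36.2, 36.2, 41.9, 41.9, 45.3, 45.6
Median = average of the two middle values = 41.900

θ* = 41.900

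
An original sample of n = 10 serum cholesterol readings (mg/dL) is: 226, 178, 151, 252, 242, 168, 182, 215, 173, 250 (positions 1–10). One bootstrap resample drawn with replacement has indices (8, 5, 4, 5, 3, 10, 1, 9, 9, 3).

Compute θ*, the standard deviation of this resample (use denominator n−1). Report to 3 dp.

Resample values: 215, 242, 252, 242, 151, 250, 226, 173, 173, 151.
Mean = 207.5000; sum of squared deviations = 15330.5000
s² = 15330.5000 / 9 = 1703.3889
s = √1703.3889 = 41.272

θ* = 41.272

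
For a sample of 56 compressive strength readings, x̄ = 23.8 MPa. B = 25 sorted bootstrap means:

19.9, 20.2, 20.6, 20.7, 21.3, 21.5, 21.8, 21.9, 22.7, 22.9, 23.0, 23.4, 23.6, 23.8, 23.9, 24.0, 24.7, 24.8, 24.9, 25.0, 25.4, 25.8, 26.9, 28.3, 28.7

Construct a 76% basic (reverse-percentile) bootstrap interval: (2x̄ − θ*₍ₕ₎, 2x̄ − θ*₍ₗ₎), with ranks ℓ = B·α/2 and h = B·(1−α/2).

Percentile endpoints at ranks 3 and 22: θ*₍3₎ = 20.6, θ*₍22₎ = 25.8.
Basic interval reflects these around x̄:
  lower = 2 × 23.8 − 25.8 = 21.8
  upper = 2 × 23.8 − 20.6 = 27.0

(21.8, 27.0)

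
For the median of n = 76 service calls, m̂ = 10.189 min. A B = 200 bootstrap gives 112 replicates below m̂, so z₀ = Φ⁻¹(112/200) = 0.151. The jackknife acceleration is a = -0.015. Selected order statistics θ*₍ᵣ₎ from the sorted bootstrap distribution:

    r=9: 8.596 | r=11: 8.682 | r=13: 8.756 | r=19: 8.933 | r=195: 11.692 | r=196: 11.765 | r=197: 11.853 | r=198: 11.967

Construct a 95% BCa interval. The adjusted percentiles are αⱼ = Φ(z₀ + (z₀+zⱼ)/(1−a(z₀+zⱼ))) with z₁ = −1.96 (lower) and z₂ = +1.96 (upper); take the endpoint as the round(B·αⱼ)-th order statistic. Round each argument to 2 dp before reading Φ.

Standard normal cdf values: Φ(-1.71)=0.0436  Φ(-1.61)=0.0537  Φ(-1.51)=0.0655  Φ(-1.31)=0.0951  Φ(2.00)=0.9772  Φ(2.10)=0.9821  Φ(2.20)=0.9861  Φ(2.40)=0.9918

Lower: z₀ + z₁ = 0.151 + (-1.960) = -1.809; 1 − a(z₀+z₁) = 1 − (-0.015)(-1.809) = 0.9729; argument = 0.151 + (-1.809)/0.9729 = -1.7085 → -1.71.
α₁ = Φ(-1.71) = 0.0436; rank = round(200 × 0.0436) = 9; θ*₍9₎ = 8.596.
Upper: z₀ + z₂ = 2.111; 1 − a(z₀+z₂) = 1.0317; argument = 2.1972 → 2.20; α₂ = 0.9861; rank = 197; θ*₍197₎ = 11.853.

(8.596, 11.853)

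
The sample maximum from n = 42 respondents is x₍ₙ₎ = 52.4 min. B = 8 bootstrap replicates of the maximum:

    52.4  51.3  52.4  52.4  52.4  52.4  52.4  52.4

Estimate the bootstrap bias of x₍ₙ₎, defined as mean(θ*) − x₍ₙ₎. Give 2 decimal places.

mean(θ*) = (52.4 + 51.3 + 52.4 + 52.4 + 52.4 + 52.4 + 52.4 + 52.4) / 8 = 52.262
bias = 52.262 − 52.4

bias = −0.14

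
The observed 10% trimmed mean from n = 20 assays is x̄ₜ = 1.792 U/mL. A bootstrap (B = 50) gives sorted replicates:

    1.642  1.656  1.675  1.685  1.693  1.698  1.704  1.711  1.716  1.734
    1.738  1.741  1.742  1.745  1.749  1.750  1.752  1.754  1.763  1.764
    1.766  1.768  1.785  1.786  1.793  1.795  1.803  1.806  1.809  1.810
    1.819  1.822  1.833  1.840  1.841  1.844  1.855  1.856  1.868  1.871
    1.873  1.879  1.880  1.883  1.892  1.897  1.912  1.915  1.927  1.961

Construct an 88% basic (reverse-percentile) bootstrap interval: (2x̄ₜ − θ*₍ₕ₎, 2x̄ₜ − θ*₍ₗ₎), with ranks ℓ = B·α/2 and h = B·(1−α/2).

Percentile endpoints at ranks 3 and 47: θ*₍3₎ = 1.675, θ*₍47₎ = 1.912.
Basic interval reflects these around x̄ₜ:
  lower = 2 × 1.792 − 1.912 = 1.672
  upper = 2 × 1.792 − 1.675 = 1.909

(1.672, 1.909)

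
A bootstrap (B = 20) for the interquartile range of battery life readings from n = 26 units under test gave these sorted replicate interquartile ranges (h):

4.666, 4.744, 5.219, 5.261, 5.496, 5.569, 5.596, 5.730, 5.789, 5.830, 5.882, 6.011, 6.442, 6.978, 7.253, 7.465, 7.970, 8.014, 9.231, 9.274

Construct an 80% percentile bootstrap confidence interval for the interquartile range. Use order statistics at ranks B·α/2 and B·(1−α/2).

α = 0.20; lower rank = 20 × 0.100 = 2; upper rank = 20 × 0.900 = 18.
The 2nd smallest replicate is 4.744; the 18th is 8.014.

(4.744, 8.014)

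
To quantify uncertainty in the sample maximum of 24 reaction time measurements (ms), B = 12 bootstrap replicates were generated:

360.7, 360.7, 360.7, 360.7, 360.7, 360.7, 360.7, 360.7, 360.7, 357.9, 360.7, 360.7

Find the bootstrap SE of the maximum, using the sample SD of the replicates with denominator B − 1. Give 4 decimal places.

Bootstrap SE is the standard deviation of the 12 replicate maximums.
Mean of replicates: (360.7 + 360.7 + 360.7 + 360.7 + 360.7 + 360.7 + 360.7 + 360.7 + 360.7 + 357.9 + 360.7 + 360.7) / 12 = 4325.60000 / 12 = 360.46667
Sum of squared deviations: (+0.23333)² + (+0.23333)² + (+0.23333)² + (+0.23333)² + (+0.23333)² + (+0.23333)² + (+0.23333)² + (+0.23333)² + (+0.23333)² + (−2.56667)² + (+0.23333)² + (+0.23333)² = 7.18667
Variance = 7.18667 / 11 = 0.65333
SE* = √0.65333

SE* = 0.8083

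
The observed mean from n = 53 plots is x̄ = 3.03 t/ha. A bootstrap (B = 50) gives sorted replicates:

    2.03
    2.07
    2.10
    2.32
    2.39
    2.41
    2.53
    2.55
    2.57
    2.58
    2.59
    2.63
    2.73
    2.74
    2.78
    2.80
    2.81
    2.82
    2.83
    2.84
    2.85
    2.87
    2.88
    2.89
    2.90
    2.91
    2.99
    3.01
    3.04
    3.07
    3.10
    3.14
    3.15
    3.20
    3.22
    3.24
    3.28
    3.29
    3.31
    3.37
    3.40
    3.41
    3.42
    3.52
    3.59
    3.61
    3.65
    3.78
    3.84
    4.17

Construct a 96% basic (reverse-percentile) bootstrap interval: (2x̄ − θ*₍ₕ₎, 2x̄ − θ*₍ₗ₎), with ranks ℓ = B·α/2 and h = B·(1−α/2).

(2.22, 4.03)

Percentile endpoints at ranks 1 and 49: θ*₍1₎ = 2.03, θ*₍49₎ = 3.84.
Basic interval reflects these around x̄:
  lower = 2 × 3.03 − 3.84 = 2.22
  upper = 2 × 3.03 − 2.03 = 4.03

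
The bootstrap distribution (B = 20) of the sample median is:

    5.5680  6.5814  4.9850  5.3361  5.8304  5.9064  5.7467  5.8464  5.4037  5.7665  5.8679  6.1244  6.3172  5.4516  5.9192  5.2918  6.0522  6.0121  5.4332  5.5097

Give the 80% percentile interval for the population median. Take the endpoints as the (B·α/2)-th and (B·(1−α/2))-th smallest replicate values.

Sorted replicates: 4.9850, 5.2918, 5.3361, 5.4037, 5.4332, 5.4516, 5.5097, 5.5680, 5.7467, 5.7665, 5.8304, 5.8464, 5.8679, 5.9064, 5.9192, 6.0121, 6.0522, 6.1244, 6.3172, 6.5814
α = 0.20; lower rank = 20 × 0.100 = 2; upper rank = 20 × 0.900 = 18.
The 2nd smallest replicate is 5.2918; the 18th is 6.1244.

(5.2918, 6.1244)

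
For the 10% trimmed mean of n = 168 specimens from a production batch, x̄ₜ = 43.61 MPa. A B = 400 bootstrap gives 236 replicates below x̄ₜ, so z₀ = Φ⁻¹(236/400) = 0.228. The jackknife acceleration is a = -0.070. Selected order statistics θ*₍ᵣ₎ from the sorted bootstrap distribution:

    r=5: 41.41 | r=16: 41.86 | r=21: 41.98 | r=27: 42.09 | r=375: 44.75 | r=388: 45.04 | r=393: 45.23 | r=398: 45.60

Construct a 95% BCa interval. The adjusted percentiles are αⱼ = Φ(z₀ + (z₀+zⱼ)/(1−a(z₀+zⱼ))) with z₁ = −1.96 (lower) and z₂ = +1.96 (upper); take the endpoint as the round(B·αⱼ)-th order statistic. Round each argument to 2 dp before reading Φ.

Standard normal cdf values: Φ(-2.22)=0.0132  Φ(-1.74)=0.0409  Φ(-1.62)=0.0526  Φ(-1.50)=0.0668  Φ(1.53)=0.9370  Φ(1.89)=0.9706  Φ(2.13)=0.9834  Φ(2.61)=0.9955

(41.86, 45.23)

Lower: z₀ + z₁ = 0.228 + (-1.960) = -1.732; 1 − a(z₀+z₁) = 1 − (-0.070)(-1.732) = 0.8788; argument = 0.228 + (-1.732)/0.8788 = -1.7430 → -1.74.
α₁ = Φ(-1.74) = 0.0409; rank = round(400 × 0.0409) = 16; θ*₍16₎ = 41.86.
Upper: z₀ + z₂ = 2.188; 1 − a(z₀+z₂) = 1.1532; argument = 2.1254 → 2.13; α₂ = 0.9834; rank = 393; θ*₍393₎ = 45.23.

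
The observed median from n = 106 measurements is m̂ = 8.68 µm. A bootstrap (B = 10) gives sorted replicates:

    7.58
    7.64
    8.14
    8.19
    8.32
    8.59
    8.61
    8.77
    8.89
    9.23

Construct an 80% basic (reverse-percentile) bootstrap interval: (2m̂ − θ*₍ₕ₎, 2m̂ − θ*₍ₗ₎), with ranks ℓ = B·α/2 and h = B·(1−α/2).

(8.47, 9.78)

Percentile endpoints at ranks 1 and 9: θ*₍1₎ = 7.58, θ*₍9₎ = 8.89.
Basic interval reflects these around m̂:
  lower = 2 × 8.68 − 8.89 = 8.47
  upper = 2 × 8.68 − 7.58 = 9.78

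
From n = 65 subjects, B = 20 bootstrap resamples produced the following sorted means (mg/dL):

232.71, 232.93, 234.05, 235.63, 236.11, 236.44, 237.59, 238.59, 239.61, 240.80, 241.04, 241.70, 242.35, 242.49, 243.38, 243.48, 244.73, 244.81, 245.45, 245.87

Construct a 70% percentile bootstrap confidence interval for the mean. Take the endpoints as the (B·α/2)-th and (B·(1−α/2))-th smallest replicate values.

α = 0.30; lower rank = 20 × 0.150 = 3; upper rank = 20 × 0.850 = 17.
The 3rd smallest replicate is 234.05; the 17th is 244.73.

(234.05, 244.73)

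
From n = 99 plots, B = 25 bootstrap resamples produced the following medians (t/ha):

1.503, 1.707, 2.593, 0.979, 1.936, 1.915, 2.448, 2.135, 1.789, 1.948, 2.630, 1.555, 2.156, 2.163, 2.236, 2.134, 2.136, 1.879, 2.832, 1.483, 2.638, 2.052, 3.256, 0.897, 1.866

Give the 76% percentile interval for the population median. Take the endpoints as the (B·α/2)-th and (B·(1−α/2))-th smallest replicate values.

(1.483, 2.630)

Sorted replicates: 0.897, 0.979, 1.483, 1.503, 1.555, 1.707, 1.789, 1.866, 1.879, 1.915, 1.936, 1.948, 2.052, 2.134, 2.135, 2.136, 2.156, 2.163, 2.236, 2.448, 2.593, 2.630, 2.638, 2.832, 3.256
α = 0.24; lower rank = 25 × 0.120 = 3; upper rank = 25 × 0.880 = 22.
The 3rd smallest replicate is 1.483; the 22nd is 2.630.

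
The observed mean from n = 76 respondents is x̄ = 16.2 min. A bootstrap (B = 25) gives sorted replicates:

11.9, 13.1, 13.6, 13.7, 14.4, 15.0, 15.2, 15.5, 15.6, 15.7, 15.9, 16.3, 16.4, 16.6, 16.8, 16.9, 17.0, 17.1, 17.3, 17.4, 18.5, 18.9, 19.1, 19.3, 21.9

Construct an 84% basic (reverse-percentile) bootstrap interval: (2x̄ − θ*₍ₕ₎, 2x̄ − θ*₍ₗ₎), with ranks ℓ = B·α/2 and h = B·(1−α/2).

(13.3, 19.3)

Percentile endpoints at ranks 2 and 23: θ*₍2₎ = 13.1, θ*₍23₎ = 19.1.
Basic interval reflects these around x̄:
  lower = 2 × 16.2 − 19.1 = 13.3
  upper = 2 × 16.2 − 13.1 = 19.3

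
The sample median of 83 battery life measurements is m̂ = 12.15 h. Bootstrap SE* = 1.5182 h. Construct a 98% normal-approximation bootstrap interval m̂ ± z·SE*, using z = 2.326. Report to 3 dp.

(8.619, 15.681)

Margin = 2.326 × 1.5182 = 3.5313
Interval: 12.15 ± 3.5313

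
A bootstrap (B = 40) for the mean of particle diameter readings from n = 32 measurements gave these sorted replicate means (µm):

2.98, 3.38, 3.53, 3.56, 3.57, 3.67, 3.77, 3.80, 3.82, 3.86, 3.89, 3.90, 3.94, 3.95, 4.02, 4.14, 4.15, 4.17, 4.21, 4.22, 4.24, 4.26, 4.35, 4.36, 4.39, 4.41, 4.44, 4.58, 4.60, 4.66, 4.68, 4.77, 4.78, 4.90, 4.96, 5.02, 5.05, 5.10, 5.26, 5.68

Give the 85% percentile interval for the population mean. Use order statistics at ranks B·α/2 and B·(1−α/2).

(3.53, 5.05)

α = 0.15; lower rank = 40 × 0.075 = 3; upper rank = 40 × 0.925 = 37.
The 3rd smallest replicate is 3.53; the 37th is 5.05.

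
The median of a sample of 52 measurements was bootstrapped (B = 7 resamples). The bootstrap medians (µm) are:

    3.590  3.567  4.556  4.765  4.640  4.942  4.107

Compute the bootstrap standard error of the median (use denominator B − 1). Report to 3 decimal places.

Bootstrap SE is the standard deviation of the 7 replicate medians.
Mean of replicates: (3.590 + 3.567 + 4.556 + 4.765 + 4.640 + 4.942 + 4.107) / 7 = 30.1670 / 7 = 4.3096
Sum of squared deviations: (−0.7196)² + (−0.7426)² + (+0.2464)² + (+0.4554)² + (+0.3304)² + (+0.6324)² + (−0.2026)² = 1.8875
Variance = 1.8875 / 6 = 0.3146
SE* = √0.3146

SE* = 0.561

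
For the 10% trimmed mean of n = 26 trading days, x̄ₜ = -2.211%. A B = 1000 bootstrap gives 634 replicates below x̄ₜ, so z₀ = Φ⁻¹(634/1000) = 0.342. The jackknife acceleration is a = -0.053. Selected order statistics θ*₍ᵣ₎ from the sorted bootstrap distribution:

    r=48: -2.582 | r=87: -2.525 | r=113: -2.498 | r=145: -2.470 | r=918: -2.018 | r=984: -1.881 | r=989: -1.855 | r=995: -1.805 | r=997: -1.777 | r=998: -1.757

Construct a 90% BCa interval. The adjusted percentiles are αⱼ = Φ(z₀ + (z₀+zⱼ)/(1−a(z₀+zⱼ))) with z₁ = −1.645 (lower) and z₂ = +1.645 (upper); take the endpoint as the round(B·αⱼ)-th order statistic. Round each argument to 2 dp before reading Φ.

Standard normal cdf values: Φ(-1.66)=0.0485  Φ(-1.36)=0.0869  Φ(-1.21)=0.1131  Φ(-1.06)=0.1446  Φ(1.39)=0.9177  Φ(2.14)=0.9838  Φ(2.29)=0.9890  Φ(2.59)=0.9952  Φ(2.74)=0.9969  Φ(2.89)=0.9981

Lower: z₀ + z₁ = 0.342 + (-1.645) = -1.303; 1 − a(z₀+z₁) = 1 − (-0.053)(-1.303) = 0.9309; argument = 0.342 + (-1.303)/0.9309 = -1.0577 → -1.06.
α₁ = Φ(-1.06) = 0.1446; rank = round(1000 × 0.1446) = 145; θ*₍145₎ = -2.470.
Upper: z₀ + z₂ = 1.987; 1 − a(z₀+z₂) = 1.1053; argument = 2.1397 → 2.14; α₂ = 0.9838; rank = 984; θ*₍984₎ = -1.881.

(-2.470, -1.881)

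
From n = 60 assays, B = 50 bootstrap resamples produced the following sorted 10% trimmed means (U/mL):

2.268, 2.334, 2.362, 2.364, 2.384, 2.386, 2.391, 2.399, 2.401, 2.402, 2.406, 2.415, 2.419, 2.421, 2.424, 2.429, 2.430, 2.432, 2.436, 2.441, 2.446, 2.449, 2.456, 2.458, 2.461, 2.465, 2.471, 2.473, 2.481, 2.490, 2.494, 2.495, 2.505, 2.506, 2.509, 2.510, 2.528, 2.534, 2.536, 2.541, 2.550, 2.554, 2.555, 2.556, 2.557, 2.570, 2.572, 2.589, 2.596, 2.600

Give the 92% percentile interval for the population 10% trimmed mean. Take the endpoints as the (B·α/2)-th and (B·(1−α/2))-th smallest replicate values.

α = 0.08; lower rank = 50 × 0.040 = 2; upper rank = 50 × 0.960 = 48.
The 2nd smallest replicate is 2.334; the 48th is 2.589.

(2.334, 2.589)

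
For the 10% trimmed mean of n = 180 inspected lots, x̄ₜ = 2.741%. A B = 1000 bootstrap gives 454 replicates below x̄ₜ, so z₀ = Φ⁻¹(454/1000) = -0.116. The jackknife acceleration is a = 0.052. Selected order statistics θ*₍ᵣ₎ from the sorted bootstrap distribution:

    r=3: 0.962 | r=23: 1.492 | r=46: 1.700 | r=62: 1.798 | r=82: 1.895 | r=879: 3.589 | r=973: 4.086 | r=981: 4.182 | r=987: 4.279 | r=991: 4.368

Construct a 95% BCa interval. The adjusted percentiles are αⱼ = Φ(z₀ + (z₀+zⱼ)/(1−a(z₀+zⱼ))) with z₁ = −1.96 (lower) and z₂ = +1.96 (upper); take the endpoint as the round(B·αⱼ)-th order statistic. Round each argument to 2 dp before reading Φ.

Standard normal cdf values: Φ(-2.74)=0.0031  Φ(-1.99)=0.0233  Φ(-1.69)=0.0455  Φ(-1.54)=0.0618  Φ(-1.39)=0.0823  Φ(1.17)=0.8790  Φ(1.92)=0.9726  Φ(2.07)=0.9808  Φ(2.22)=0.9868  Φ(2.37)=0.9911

(1.492, 4.086)

Lower: z₀ + z₁ = -0.116 + (-1.960) = -2.076; 1 − a(z₀+z₁) = 1 − (0.052)(-2.076) = 1.1080; argument = -0.116 + (-2.076)/1.1080 = -1.9897 → -1.99.
α₁ = Φ(-1.99) = 0.0233; rank = round(1000 × 0.0233) = 23; θ*₍23₎ = 1.492.
Upper: z₀ + z₂ = 1.844; 1 − a(z₀+z₂) = 0.9041; argument = 1.9236 → 1.92; α₂ = 0.9726; rank = 973; θ*₍973₎ = 4.086.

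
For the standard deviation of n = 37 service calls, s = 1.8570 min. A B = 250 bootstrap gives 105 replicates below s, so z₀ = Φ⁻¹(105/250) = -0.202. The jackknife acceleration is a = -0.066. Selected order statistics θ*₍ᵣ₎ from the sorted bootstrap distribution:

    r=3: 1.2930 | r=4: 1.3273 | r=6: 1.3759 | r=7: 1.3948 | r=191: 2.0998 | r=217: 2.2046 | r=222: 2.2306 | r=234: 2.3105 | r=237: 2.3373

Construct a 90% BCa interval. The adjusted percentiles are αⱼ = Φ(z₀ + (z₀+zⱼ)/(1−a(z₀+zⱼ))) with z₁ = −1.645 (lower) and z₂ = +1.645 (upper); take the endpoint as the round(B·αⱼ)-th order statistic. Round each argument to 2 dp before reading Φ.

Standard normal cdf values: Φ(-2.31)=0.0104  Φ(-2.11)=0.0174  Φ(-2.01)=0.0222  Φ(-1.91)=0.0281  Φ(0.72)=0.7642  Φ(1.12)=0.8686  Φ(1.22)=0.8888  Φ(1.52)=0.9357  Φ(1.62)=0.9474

Lower: z₀ + z₁ = -0.202 + (-1.645) = -1.847; 1 − a(z₀+z₁) = 1 − (-0.066)(-1.847) = 0.8781; argument = -0.202 + (-1.847)/0.8781 = -2.3054 → -2.31.
α₁ = Φ(-2.31) = 0.0104; rank = round(250 × 0.0104) = 3; θ*₍3₎ = 1.2930.
Upper: z₀ + z₂ = 1.443; 1 − a(z₀+z₂) = 1.0952; argument = 1.1155 → 1.12; α₂ = 0.8686; rank = 217; θ*₍217₎ = 2.2046.

(1.2930, 2.2046)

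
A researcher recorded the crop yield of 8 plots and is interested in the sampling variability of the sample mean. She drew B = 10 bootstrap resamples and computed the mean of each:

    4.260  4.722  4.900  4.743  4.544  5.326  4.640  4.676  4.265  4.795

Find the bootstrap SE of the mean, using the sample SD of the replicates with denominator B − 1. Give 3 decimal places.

Bootstrap SE is the standard deviation of the 10 replicate means.
Mean of replicates: (4.260 + 4.722 + 4.900 + 4.743 + 4.544 + 5.326 + 4.640 + 4.676 + 4.265 + 4.795) / 10 = 46.8710 / 10 = 4.6871
Sum of squared deviations: (−0.4271)² + (+0.0349)² + (+0.2129)² + (+0.0559)² + (−0.1431)² + (+0.6389)² + (−0.0471)² + (−0.0111)² + (−0.4221)² + (+0.1079)² = 0.8529
Variance = 0.8529 / 9 = 0.0948
SE* = √0.0948

SE* = 0.308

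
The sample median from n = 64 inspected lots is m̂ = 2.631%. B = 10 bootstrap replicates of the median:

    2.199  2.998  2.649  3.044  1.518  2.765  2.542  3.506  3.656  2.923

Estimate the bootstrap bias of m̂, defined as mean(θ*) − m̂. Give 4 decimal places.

mean(θ*) = (2.199 + 2.998 + 2.649 + 3.044 + 1.518 + 2.765 + 2.542 + 3.506 + 3.656 + 2.923) / 10 = 2.78000
bias = 2.78000 − 2.631

bias = +0.1490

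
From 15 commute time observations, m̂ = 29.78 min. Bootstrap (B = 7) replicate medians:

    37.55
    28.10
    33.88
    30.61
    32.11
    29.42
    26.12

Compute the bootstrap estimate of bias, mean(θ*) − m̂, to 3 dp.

bias = +1.333

mean(θ*) = (37.55 + 28.10 + 33.88 + 30.61 + 32.11 + 29.42 + 26.12) / 7 = 31.1129
bias = 31.1129 − 29.78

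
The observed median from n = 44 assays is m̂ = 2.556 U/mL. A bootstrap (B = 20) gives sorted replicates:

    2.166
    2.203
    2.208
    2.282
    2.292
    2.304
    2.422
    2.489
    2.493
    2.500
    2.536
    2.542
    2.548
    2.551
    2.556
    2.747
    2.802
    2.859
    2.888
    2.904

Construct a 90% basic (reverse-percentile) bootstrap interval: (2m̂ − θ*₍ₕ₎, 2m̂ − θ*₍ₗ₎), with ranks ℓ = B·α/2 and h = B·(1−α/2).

(2.224, 2.946)

Percentile endpoints at ranks 1 and 19: θ*₍1₎ = 2.166, θ*₍19₎ = 2.888.
Basic interval reflects these around m̂:
  lower = 2 × 2.556 − 2.888 = 2.224
  upper = 2 × 2.556 − 2.166 = 2.946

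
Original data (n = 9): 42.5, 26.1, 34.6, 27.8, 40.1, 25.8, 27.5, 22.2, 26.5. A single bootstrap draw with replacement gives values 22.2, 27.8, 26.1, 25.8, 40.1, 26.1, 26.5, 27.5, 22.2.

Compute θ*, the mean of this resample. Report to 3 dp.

θ* = 27.144

Mean = (22.2 + 27.8 + 26.1 + 25.8 + 40.1 + 26.1 + 26.5 + 27.5 + 22.2) / 9 = 244.30 / 9 = 27.144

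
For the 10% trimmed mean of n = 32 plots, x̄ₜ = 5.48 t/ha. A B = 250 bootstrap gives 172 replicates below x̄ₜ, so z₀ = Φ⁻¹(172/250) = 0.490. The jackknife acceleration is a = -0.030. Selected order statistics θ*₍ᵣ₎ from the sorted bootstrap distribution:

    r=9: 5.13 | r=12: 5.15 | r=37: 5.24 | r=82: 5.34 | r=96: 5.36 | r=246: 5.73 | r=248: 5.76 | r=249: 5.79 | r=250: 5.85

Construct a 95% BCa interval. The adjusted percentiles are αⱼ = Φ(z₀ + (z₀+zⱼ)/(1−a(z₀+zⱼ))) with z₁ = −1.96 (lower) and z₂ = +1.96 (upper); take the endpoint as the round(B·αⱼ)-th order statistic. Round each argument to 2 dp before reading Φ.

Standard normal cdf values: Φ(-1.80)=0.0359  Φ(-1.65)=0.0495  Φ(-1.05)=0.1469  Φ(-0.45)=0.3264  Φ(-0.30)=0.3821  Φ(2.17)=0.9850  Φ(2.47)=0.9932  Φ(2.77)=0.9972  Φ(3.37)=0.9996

Lower: z₀ + z₁ = 0.490 + (-1.960) = -1.470; 1 − a(z₀+z₁) = 1 − (-0.030)(-1.470) = 0.9559; argument = 0.490 + (-1.470)/0.9559 = -1.0478 → -1.05.
α₁ = Φ(-1.05) = 0.1469; rank = round(250 × 0.1469) = 37; θ*₍37₎ = 5.24.
Upper: z₀ + z₂ = 2.450; 1 − a(z₀+z₂) = 1.0735; argument = 2.7723 → 2.77; α₂ = 0.9972; rank = 249; θ*₍249₎ = 5.79.

(5.24, 5.79)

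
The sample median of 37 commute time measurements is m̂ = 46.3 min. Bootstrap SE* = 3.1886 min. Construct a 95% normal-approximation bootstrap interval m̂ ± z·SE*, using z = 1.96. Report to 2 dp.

(40.05, 52.55)

Margin = 1.96 × 3.1886 = 6.250
Interval: 46.3 ± 6.250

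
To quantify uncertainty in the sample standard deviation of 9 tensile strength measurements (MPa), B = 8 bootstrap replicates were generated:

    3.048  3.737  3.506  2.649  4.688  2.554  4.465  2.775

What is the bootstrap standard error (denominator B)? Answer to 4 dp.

SE* = 0.7670

Bootstrap SE is the standard deviation of the 8 replicate standard deviations.
Mean of replicates: (3.048 + 3.737 + 3.506 + 2.649 + 4.688 + 2.554 + 4.465 + 2.775) / 8 = 27.42200 / 8 = 3.42775
Sum of squared deviations: (−0.37975)² + (+0.30925)² + (+0.07825)² + (−0.77875)² + (+1.26025)² + (−0.87375)² + (+1.03725)² + (−0.65275)² = 4.70606
Variance = 4.70606 / 8 = 0.58826
SE* = √0.58826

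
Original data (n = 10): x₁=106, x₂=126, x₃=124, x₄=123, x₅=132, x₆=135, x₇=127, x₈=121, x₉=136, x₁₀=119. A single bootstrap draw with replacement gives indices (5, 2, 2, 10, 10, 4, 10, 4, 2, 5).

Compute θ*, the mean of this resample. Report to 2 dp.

Resample values: 132, 126, 126, 119, 119, 123, 119, 123, 126, 132.
Mean = (132 + 126 + 126 + 119 + 119 + 123 + 119 + 123 + 126 + 132) / 10 = 1245.0 / 10 = 124.50

θ* = 124.50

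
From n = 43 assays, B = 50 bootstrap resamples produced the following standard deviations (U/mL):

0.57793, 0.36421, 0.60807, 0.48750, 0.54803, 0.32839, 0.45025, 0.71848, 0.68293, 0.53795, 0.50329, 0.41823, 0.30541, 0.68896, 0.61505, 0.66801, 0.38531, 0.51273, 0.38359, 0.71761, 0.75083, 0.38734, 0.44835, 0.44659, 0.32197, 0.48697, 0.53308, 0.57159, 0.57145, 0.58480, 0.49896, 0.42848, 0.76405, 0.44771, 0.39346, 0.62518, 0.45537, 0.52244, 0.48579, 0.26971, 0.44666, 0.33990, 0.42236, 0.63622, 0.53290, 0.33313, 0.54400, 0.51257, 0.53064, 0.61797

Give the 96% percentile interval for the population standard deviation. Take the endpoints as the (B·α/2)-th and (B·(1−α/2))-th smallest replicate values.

Sorted replicates: 0.26971, 0.30541, 0.32197, 0.32839, 0.33313, 0.33990, 0.36421, 0.38359, 0.38531, 0.38734, 0.39346, 0.41823, 0.42236, 0.42848, 0.44659, 0.44666, 0.44771, 0.44835, 0.45025, 0.45537, 0.48579, 0.48697, 0.48750, 0.49896, 0.50329, 0.51257, 0.51273, 0.52244, 0.53064, 0.53290, 0.53308, 0.53795, 0.54400, 0.54803, 0.57145, 0.57159, 0.57793, 0.58480, 0.60807, 0.61505, 0.61797, 0.62518, 0.63622, 0.66801, 0.68293, 0.68896, 0.71761, 0.71848, 0.75083, 0.76405
α = 0.04; lower rank = 50 × 0.020 = 1; upper rank = 50 × 0.980 = 49.
The 1st smallest replicate is 0.26971; the 49th is 0.75083.

(0.26971, 0.75083)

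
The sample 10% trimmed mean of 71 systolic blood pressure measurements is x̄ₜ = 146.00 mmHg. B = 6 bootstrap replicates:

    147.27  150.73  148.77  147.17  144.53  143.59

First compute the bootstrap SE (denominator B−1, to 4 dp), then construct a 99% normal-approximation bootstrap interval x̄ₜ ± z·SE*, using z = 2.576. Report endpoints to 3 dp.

(139.197, 152.803)

Mean of replicates = 147.0100; sum of squared deviations = 34.8760; SE* = √(34.8760/5) = 2.6411
Margin = 2.576 × 2.6411 = 6.8035
Interval: 146.00 ± 6.8035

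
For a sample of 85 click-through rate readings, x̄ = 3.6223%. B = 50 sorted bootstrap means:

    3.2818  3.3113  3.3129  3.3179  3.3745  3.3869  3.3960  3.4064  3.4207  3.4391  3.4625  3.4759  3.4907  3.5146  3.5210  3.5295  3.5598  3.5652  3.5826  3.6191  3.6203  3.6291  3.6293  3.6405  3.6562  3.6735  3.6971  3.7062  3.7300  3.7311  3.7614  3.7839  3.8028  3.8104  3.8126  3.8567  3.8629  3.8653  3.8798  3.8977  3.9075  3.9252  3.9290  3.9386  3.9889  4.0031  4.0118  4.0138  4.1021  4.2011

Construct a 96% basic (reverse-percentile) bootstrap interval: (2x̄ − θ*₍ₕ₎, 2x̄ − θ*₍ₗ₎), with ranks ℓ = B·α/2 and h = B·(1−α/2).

(3.1425, 3.9628)

Percentile endpoints at ranks 1 and 49: θ*₍1₎ = 3.2818, θ*₍49₎ = 4.1021.
Basic interval reflects these around x̄:
  lower = 2 × 3.6223 − 4.1021 = 3.1425
  upper = 2 × 3.6223 − 3.2818 = 3.9628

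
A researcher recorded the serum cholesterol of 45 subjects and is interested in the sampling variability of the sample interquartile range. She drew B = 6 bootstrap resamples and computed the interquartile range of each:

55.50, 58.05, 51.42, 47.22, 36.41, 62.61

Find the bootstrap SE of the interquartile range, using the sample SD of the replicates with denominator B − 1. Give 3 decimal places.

SE* = 9.247

Bootstrap SE is the standard deviation of the 6 replicate interquartile ranges.
Mean of replicates: (55.50 + 58.05 + 51.42 + 47.22 + 36.41 + 62.61) / 6 = 311.2100 / 6 = 51.8683
Sum of squared deviations: (+3.6317)² + (+6.1817)² + (−0.4483)² + (−4.6483)² + (−15.4583)² + (+10.7417)² = 427.5535
Variance = 427.5535 / 5 = 85.5107
SE* = √85.5107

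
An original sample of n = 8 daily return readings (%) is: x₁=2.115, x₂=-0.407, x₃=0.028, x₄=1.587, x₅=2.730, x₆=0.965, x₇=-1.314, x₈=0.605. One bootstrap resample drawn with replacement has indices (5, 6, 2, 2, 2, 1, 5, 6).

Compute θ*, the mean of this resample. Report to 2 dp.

θ* = 1.04

Resample values: 2.730, 0.965, -0.407, -0.407, -0.407, 2.115, 2.730, 0.965.
Mean = (2.730 + 0.965 + (-0.407) + (-0.407) + (-0.407) + 2.115 + 2.730 + 0.965) / 8 = 8.2840 / 8 = 1.04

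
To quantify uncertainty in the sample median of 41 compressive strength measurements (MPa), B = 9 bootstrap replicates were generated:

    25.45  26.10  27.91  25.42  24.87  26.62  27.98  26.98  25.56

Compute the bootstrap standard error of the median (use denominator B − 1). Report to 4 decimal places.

Bootstrap SE is the standard deviation of the 9 replicate medians.
Mean of replicates: (25.45 + 26.10 + 27.91 + 25.42 + 24.87 + 26.62 + 27.98 + 26.98 + 25.56) / 9 = 236.89000 / 9 = 26.32111
Sum of squared deviations: (−0.87111)² + (−0.22111)² + (+1.58889)² + (−0.90111)² + (−1.45111)² + (+0.29889)² + (+1.65889)² + (+0.65889)² + (−0.76111)² = 10.10469
Variance = 10.10469 / 8 = 1.26309
SE* = √1.26309

SE* = 1.1239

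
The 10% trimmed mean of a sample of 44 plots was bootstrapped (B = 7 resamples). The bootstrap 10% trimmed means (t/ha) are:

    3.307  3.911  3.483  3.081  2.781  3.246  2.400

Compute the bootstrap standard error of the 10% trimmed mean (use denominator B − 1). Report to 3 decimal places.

SE* = 0.487

Bootstrap SE is the standard deviation of the 7 replicate 10% trimmed means.
Mean of replicates: (3.307 + 3.911 + 3.483 + 3.081 + 2.781 + 3.246 + 2.400) / 7 = 22.2090 / 7 = 3.1727
Sum of squared deviations: (+0.1343)² + (+0.7383)² + (+0.3103)² + (−0.0917)² + (−0.3917)² + (+0.0733)² + (−0.7727)² = 1.4237
Variance = 1.4237 / 6 = 0.2373
SE* = √0.2373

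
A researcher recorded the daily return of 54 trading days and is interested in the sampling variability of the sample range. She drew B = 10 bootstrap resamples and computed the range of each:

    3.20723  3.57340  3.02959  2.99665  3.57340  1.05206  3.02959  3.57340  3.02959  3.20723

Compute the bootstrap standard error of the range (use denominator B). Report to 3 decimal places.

Bootstrap SE is the standard deviation of the 10 replicate ranges.
Mean of replicates: (3.20723 + 3.57340 + 3.02959 + 2.99665 + 3.57340 + 1.05206 + 3.02959 + 3.57340 + 3.02959 + 3.20723) / 10 = 30.272140 / 10 = 3.027214
Sum of squared deviations: (+0.180016)² + (+0.546186)² + (+0.002376)² + (−0.030564)² + (+0.546186)² + (−1.975154)² + (+0.002376)² + (+0.546186)² + (+0.002376)² + (+0.180016)² = 4.861953
Variance = 4.861953 / 10 = 0.486195
SE* = √0.486195

SE* = 0.697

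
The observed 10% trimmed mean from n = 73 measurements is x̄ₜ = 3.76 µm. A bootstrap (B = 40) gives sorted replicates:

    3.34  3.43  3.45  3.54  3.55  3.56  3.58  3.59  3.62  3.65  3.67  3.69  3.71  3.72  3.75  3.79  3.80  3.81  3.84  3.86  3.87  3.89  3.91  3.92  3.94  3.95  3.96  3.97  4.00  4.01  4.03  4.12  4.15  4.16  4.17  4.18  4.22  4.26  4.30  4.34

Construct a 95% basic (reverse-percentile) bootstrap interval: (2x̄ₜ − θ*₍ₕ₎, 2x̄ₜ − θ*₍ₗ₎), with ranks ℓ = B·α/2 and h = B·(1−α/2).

Percentile endpoints at ranks 1 and 39: θ*₍1₎ = 3.34, θ*₍39₎ = 4.30.
Basic interval reflects these around x̄ₜ:
  lower = 2 × 3.76 − 4.30 = 3.22
  upper = 2 × 3.76 − 3.34 = 4.18

(3.22, 4.18)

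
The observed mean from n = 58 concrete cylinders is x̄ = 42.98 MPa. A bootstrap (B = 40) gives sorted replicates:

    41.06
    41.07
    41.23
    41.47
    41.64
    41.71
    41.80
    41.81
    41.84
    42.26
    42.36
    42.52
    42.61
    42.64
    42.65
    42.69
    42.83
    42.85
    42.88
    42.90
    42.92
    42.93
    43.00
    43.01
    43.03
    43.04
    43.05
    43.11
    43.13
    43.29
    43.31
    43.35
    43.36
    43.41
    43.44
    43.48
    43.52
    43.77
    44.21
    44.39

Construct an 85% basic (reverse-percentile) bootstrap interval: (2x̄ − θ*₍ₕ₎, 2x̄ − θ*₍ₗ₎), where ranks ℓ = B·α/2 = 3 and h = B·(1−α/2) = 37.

Percentile endpoints at ranks 3 and 37: θ*₍3₎ = 41.23, θ*₍37₎ = 43.52.
Basic interval reflects these around x̄:
  lower = 2 × 42.98 − 43.52 = 42.44
  upper = 2 × 42.98 − 41.23 = 44.73

(42.44, 44.73)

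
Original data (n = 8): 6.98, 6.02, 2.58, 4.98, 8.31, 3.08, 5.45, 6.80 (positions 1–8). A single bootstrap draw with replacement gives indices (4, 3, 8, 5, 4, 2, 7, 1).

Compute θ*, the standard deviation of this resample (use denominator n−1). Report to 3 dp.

Resample values: 4.98, 2.58, 6.80, 8.31, 4.98, 6.02, 5.45, 6.98.
Mean = 5.7625; sum of squared deviations = 20.5654
s² = 20.5654 / 7 = 2.9379
s = √2.9379 = 1.714

θ* = 1.714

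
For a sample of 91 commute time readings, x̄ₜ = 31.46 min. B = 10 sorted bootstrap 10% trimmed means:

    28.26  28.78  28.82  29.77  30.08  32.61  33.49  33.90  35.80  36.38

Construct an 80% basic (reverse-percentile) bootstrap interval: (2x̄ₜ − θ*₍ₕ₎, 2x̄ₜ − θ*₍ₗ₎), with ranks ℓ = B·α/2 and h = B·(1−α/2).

Percentile endpoints at ranks 1 and 9: θ*₍1₎ = 28.26, θ*₍9₎ = 35.80.
Basic interval reflects these around x̄ₜ:
  lower = 2 × 31.46 − 35.80 = 27.12
  upper = 2 × 31.46 − 28.26 = 34.66

(27.12, 34.66)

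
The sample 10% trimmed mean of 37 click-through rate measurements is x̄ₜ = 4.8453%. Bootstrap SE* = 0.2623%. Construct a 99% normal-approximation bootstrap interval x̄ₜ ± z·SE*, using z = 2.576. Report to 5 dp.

Margin = 2.576 × 0.2623 = 0.675685
Interval: 4.8453 ± 0.675685

(4.16962, 5.52098)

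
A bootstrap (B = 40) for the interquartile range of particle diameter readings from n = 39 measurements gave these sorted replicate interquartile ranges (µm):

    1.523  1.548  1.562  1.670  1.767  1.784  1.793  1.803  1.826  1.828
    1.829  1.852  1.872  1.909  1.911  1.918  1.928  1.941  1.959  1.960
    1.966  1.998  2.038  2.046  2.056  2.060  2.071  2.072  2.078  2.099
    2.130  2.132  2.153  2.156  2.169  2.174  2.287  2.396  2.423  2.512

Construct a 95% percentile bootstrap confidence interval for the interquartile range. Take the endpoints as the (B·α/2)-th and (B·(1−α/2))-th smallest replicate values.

(1.523, 2.423)

α = 0.05; lower rank = 40 × 0.025 = 1; upper rank = 40 × 0.975 = 39.
The 1st smallest replicate is 1.523; the 39th is 2.423.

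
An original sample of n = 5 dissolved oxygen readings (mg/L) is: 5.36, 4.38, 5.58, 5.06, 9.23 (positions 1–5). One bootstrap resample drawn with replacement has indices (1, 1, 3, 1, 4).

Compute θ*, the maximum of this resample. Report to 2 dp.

Resample values: 5.36, 5.36, 5.58, 5.36, 5.06.
Maximum = 5.58

θ* = 5.58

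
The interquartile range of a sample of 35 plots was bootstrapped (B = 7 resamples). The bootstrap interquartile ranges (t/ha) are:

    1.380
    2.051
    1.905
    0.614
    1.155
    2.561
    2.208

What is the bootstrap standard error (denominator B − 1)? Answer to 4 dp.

Bootstrap SE is the standard deviation of the 7 replicate interquartile ranges.
Mean of replicates: (1.380 + 2.051 + 1.905 + 0.614 + 1.155 + 2.561 + 2.208) / 7 = 11.87400 / 7 = 1.69629
Sum of squared deviations: (−0.31629)² + (+0.35471)² + (+0.20871)² + (−1.08229)² + (−0.54129)² + (+0.86471)² + (+0.51171)² = 2.74334
Variance = 2.74334 / 6 = 0.45722
SE* = √0.45722

SE* = 0.6762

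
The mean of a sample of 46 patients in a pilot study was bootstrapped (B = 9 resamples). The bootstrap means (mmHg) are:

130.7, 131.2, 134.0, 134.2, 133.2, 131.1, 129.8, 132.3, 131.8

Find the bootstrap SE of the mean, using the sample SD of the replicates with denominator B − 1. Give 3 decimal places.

Bootstrap SE is the standard deviation of the 9 replicate means.
Mean of replicates: (130.7 + 131.2 + 134.0 + 134.2 + 133.2 + 131.1 + 129.8 + 132.3 + 131.8) / 9 = 1188.3000 / 9 = 132.0333
Sum of squared deviations: (−1.3333)² + (−0.8333)² + (+1.9667)² + (+2.1667)² + (+1.1667)² + (−0.9333)² + (−2.2333)² + (+0.2667)² + (−0.2333)² = 18.3800
Variance = 18.3800 / 8 = 2.2975
SE* = √2.2975

SE* = 1.516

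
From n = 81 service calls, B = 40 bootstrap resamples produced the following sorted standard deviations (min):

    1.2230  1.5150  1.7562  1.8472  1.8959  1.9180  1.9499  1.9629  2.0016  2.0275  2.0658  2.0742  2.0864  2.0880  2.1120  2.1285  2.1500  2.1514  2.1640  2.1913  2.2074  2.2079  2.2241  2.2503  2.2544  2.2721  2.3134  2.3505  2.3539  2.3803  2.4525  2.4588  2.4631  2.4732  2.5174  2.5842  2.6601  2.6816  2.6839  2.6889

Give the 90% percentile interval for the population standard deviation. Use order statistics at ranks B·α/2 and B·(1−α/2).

(1.5150, 2.6816)

α = 0.10; lower rank = 40 × 0.050 = 2; upper rank = 40 × 0.950 = 38.
The 2nd smallest replicate is 1.5150; the 38th is 2.6816.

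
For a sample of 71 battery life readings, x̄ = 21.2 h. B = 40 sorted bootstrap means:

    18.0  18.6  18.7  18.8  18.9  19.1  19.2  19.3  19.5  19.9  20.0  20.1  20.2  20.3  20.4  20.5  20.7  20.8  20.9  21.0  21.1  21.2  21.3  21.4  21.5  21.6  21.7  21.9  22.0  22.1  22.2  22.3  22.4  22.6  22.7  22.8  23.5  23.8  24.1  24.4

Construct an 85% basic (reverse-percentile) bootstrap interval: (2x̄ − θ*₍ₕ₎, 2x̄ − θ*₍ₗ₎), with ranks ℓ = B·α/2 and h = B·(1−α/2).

Percentile endpoints at ranks 3 and 37: θ*₍3₎ = 18.7, θ*₍37₎ = 23.5.
Basic interval reflects these around x̄:
  lower = 2 × 21.2 − 23.5 = 18.9
  upper = 2 × 21.2 − 18.7 = 23.7

(18.9, 23.7)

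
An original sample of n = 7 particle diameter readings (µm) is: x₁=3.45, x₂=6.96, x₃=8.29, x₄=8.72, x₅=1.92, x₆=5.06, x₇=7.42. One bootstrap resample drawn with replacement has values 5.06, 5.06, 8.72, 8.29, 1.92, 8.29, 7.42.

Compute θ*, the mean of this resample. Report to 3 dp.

θ* = 6.394

Mean = (5.06 + 5.06 + 8.72 + 8.29 + 1.92 + 8.29 + 7.42) / 7 = 44.760 / 7 = 6.394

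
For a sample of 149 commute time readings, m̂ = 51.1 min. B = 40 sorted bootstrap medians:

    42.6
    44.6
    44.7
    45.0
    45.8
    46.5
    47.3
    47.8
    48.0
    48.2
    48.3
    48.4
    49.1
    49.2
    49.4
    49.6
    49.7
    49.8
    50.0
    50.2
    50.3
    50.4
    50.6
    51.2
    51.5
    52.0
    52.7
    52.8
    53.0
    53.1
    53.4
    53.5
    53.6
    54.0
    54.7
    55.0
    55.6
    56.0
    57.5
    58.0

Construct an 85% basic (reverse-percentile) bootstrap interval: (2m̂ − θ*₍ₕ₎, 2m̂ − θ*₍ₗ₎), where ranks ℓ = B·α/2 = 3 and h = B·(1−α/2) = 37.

Percentile endpoints at ranks 3 and 37: θ*₍3₎ = 44.7, θ*₍37₎ = 55.6.
Basic interval reflects these around m̂:
  lower = 2 × 51.1 − 55.6 = 46.6
  upper = 2 × 51.1 − 44.7 = 57.5

(46.6, 57.5)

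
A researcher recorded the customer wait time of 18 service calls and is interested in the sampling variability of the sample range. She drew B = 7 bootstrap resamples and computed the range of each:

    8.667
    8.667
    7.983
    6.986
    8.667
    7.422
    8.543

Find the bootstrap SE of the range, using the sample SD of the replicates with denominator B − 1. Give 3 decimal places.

Bootstrap SE is the standard deviation of the 7 replicate ranges.
Mean of replicates: (8.667 + 8.667 + 7.983 + 6.986 + 8.667 + 7.422 + 8.543) / 7 = 56.9350 / 7 = 8.1336
Sum of squared deviations: (+0.5334)² + (+0.5334)² + (−0.1506)² + (−1.1476)² + (+0.5334)² + (−0.7116)² + (+0.4094)² = 2.8672
Variance = 2.8672 / 6 = 0.4779
SE* = √0.4779

SE* = 0.691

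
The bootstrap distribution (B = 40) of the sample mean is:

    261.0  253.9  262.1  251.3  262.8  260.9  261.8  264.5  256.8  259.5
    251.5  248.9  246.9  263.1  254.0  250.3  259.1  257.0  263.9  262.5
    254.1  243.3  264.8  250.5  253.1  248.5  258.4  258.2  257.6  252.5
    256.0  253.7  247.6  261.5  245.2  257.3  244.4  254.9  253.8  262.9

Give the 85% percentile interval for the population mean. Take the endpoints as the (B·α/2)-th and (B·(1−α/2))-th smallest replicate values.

Sorted replicates: 243.3, 244.4, 245.2, 246.9, 247.6, 248.5, 248.9, 250.3, 250.5, 251.3, 251.5, 252.5, 253.1, 253.7, 253.8, 253.9, 254.0, 254.1, 254.9, 256.0, 256.8, 257.0, 257.3, 257.6, 258.2, 258.4, 259.1, 259.5, 260.9, 261.0, 261.5, 261.8, 262.1, 262.5, 262.8, 262.9, 263.1, 263.9, 264.5, 264.8
α = 0.15; lower rank = 40 × 0.075 = 3; upper rank = 40 × 0.925 = 37.
The 3rd smallest replicate is 245.2; the 37th is 263.1.

(245.2, 263.1)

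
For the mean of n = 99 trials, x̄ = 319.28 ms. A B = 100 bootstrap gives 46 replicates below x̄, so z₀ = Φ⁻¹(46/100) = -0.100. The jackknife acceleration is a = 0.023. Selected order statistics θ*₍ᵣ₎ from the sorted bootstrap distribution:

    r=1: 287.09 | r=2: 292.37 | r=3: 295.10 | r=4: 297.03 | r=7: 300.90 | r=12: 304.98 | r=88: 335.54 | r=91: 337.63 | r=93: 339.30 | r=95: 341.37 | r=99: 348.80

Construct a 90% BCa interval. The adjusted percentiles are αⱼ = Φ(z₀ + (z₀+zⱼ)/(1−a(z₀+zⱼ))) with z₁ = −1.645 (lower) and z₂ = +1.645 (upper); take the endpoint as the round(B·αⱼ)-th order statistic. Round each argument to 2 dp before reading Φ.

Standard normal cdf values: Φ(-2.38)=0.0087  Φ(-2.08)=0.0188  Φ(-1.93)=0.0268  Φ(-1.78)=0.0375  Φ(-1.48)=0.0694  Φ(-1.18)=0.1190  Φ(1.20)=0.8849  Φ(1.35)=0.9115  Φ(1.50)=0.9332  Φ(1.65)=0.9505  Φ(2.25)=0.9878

(297.03, 339.30)

Lower: z₀ + z₁ = -0.100 + (-1.645) = -1.745; 1 − a(z₀+z₁) = 1 − (0.023)(-1.745) = 1.0401; argument = -0.100 + (-1.745)/1.0401 = -1.7777 → -1.78.
α₁ = Φ(-1.78) = 0.0375; rank = round(100 × 0.0375) = 4; θ*₍4₎ = 297.03.
Upper: z₀ + z₂ = 1.545; 1 − a(z₀+z₂) = 0.9645; argument = 1.5019 → 1.50; α₂ = 0.9332; rank = 93; θ*₍93₎ = 339.30.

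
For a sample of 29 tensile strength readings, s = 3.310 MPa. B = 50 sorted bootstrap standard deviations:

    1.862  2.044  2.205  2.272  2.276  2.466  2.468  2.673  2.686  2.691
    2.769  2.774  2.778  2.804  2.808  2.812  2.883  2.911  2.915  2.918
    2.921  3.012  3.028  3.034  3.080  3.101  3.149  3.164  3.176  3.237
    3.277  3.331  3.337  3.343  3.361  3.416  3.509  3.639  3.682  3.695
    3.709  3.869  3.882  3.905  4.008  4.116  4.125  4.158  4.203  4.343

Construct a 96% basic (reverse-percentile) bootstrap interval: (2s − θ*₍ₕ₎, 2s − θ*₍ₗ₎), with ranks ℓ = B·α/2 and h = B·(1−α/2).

Percentile endpoints at ranks 1 and 49: θ*₍1₎ = 1.862, θ*₍49₎ = 4.203.
Basic interval reflects these around s:
  lower = 2 × 3.310 − 4.203 = 2.417
  upper = 2 × 3.310 − 1.862 = 4.758

(2.417, 4.758)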